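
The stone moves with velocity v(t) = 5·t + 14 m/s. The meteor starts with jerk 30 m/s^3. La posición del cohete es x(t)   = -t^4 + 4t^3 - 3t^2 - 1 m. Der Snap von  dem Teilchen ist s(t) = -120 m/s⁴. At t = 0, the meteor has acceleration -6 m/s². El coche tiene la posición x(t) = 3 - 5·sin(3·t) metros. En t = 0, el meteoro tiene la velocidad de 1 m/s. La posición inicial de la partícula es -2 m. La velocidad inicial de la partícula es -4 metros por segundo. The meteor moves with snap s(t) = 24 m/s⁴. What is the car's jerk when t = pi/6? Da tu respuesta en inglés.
To solve this, we need to take 3 derivatives of our position equation x(t) = 3 - 5·sin(3·t). The derivative of position gives velocity: v(t) = -15·cos(3·t). Taking d/dt of v(t), we find a(t) = 45·sin(3·t). Taking d/dt of a(t), we find j(t) = 135·cos(3·t). We have jerk j(t) = 135·cos(3·t). Substituting t = pi/6: j(pi/6) = 0.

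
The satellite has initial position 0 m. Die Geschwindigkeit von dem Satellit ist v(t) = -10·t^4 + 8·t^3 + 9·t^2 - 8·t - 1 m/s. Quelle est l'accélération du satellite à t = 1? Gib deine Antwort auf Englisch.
To solve this, we need to take 1 derivative of our velocity equation v(t) = -10·t^4 + 8·t^3 + 9·t^2 - 8·t - 1. Taking d/dt of v(t), we find a(t) = -40·t^3 + 24·t^2 + 18·t - 8. Using a(t) = -40·t^3 + 24·t^2 + 18·t - 8 and substituting t = 1, we find a = -6.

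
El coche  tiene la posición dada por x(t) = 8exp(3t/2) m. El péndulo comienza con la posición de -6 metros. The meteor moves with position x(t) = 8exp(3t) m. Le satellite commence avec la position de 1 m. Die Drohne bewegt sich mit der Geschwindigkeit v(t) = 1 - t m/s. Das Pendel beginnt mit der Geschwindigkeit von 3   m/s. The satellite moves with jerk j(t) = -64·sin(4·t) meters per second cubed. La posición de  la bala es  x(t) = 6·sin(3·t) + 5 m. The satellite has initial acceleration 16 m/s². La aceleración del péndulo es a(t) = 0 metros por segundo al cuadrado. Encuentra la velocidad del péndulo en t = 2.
Partiendo de la aceleración a(t) = 0, tomamos 1 antiderivada. La integral de la aceleración es la velocidad. Usando v(0) = 3, obtenemos v(t) = 3. De la ecuación de la velocidad v(t) = 3, sustituimos t = 2 para obtener v = 3.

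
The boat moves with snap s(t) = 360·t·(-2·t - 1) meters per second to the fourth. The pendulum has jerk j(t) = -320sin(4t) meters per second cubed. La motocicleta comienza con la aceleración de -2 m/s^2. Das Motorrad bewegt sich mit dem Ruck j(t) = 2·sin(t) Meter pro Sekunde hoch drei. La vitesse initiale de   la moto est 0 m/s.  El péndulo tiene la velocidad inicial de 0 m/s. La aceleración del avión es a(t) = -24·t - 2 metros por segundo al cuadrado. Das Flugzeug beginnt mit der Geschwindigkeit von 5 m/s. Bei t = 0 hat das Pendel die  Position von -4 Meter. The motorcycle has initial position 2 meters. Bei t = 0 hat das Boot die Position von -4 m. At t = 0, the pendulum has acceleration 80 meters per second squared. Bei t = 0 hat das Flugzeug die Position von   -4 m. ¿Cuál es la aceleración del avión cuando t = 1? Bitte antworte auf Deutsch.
Wir haben die Beschleunigung a(t) = -24·t - 2. Durch Einsetzen von t = 1: a(1) = -26.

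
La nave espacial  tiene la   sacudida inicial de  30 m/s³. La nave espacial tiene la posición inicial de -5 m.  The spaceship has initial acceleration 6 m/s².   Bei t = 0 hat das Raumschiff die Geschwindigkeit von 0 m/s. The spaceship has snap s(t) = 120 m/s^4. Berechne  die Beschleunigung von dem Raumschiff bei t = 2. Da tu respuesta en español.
Partiendo del snap s(t) = 120, tomamos 2 integrales. La antiderivada del snap, con j(0) = 30, da la sacudida: j(t) = 120·t + 30. La integral de la sacudida, con a(0) = 6, da la aceleración: a(t) = 60·t^2 + 30·t + 6. Tenemos la aceleración a(t) = 60·t^2 + 30·t + 6. Sustituyendo t = 2: a(2) = 306.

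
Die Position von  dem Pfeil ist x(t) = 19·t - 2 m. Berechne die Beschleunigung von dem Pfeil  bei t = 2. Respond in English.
Starting from position x(t) = 19·t - 2, we take 2 derivatives. Differentiating position, we get velocity: v(t) = 19. Differentiating velocity, we get acceleration: a(t) = 0. We have acceleration a(t) = 0. Substituting t = 2: a(2) = 0.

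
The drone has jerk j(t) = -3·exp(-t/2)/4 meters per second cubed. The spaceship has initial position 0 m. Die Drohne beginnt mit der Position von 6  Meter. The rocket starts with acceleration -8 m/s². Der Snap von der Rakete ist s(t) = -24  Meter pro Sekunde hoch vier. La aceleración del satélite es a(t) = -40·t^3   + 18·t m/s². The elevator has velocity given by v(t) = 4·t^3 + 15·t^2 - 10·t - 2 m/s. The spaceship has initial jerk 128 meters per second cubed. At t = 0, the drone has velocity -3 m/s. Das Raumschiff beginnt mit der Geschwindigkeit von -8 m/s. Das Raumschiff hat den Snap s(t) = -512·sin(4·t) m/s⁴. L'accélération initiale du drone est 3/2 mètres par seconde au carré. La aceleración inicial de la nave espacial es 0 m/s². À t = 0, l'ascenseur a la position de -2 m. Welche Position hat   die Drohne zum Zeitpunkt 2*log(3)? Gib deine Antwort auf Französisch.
Pour résoudre ceci, nous devons prendre 3 intégrales de notre équation du jerk j(t) = -3·exp(-t/2)/4. La primitive du jerk, avec a(0) = 3/2, donne l'accélération: a(t) = 3·exp(-t/2)/2. En prenant ∫a(t)dt et en appliquant v(0) = -3, nous trouvons v(t) = -3·exp(-t/2). En intégrant la vitesse et en utilisant la condition initiale x(0) = 6, nous obtenons x(t) = 6·exp(-t/2). En utilisant x(t) = 6·exp(-t/2) et en substituant t = 2*log(3), nous trouvons x = 2.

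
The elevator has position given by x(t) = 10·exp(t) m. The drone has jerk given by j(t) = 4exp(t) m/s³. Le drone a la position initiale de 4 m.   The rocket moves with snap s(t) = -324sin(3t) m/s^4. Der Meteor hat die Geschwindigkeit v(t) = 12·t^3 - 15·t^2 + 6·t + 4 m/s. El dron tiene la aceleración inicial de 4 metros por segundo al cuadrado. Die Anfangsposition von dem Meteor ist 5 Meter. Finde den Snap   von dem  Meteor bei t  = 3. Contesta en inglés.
We must differentiate our velocity equation v(t) = 12·t^3 - 15·t^2 + 6·t + 4 3 times. Taking d/dt of v(t), we find a(t) = 36·t^2 - 30·t + 6. Differentiating acceleration, we get jerk: j(t) = 72·t - 30. Taking d/dt of j(t), we find s(t) = 72. Using s(t) = 72 and substituting t = 3, we find s = 72.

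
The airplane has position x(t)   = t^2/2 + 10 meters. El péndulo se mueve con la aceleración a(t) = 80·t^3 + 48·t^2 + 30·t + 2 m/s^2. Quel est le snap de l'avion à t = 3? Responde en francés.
Pour résoudre ceci, nous devons prendre 4 dérivées de notre équation de la position x(t) = t^2/2 + 10. En prenant d/dt de x(t), nous trouvons v(t) = t. En dérivant la vitesse, nous obtenons l'accélération: a(t) = 1. En dérivant l'accélération, nous obtenons le jerk: j(t) = 0. La dérivée du jerk donne le snap: s(t) = 0. De l'équation du snap s(t) = 0, nous substituons t = 3 pour obtenir s = 0.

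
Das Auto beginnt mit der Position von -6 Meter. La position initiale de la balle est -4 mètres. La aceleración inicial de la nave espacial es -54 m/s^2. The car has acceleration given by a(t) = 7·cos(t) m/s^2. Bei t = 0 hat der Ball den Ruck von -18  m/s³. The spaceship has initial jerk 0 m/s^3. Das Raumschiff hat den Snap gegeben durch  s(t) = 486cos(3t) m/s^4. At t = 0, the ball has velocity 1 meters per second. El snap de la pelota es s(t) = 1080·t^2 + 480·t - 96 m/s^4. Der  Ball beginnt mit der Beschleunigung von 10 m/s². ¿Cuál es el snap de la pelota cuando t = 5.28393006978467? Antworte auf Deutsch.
Mit s(t) = 1080·t^2 + 480·t - 96 und Einsetzen von t = 5.28393006978467, finden wir s = 32593.7967744612.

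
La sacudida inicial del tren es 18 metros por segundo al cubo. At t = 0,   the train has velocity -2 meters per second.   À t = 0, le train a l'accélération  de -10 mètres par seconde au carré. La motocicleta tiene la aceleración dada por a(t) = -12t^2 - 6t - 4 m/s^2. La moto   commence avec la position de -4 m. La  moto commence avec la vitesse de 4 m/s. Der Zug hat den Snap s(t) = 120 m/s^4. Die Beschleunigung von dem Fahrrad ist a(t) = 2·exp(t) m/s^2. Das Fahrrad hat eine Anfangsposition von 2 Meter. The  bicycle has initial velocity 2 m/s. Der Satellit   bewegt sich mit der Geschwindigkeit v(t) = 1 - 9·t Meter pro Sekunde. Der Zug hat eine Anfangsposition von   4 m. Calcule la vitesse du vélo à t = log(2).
En partant de l'accélération a(t) = 2·exp(t), nous prenons 1 primitive. L'intégrale de l'accélération est la vitesse. En utilisant v(0) = 2, nous obtenons v(t) = 2·exp(t). De l'équation de la vitesse v(t) = 2·exp(t), nous substituons t = log(2) pour obtenir v = 4.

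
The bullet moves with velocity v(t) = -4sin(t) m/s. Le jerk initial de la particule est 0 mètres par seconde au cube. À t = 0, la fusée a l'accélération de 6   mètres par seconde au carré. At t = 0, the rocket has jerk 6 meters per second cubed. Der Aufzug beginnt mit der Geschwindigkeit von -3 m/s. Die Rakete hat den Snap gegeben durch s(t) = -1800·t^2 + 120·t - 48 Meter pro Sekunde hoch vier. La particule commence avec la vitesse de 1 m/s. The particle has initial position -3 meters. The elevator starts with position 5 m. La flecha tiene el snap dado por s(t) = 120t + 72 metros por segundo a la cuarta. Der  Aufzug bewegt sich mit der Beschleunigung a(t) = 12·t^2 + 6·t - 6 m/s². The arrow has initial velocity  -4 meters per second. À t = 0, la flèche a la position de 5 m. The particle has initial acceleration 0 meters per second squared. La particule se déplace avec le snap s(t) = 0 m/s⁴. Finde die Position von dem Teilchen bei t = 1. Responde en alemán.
Ausgehend von dem Snap s(t) = 0, nehmen wir 4 Integrale. Die Stammfunktion von dem Snap, mit j(0) = 0, ergibt den Ruck: j(t) = 0. Mit ∫j(t)dt und Anwendung von a(0) = 0, finden wir a(t) = 0. Die Stammfunktion von der Beschleunigung ist die Geschwindigkeit. Mit v(0) = 1 erhalten wir v(t) = 1. Das Integral von der Geschwindigkeit, mit x(0) = -3, ergibt die Position: x(t) = t - 3. Wir haben die Position x(t) = t - 3. Durch Einsetzen von t = 1: x(1) = -2.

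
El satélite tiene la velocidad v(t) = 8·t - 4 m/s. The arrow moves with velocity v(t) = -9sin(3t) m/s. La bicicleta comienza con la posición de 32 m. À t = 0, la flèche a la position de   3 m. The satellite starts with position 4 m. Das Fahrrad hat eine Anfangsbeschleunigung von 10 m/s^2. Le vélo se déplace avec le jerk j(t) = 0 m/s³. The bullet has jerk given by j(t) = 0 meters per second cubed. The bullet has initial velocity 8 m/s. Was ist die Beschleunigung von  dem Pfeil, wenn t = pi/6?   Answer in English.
To solve this, we need to take 1 derivative of our velocity equation v(t) = -9·sin(3·t). Taking d/dt of v(t), we find a(t) = -27·cos(3·t). Using a(t) = -27·cos(3·t) and substituting t = pi/6, we find a = 0.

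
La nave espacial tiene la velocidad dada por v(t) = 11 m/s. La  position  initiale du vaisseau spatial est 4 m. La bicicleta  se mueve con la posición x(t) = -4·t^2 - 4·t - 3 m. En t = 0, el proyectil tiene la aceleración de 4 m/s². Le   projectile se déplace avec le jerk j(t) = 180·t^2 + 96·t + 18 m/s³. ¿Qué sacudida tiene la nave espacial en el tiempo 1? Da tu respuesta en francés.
Pour résoudre ceci, nous devons prendre 2 dérivées de notre équation de la vitesse v(t) = 11. En dérivant la vitesse, nous obtenons l'accélération: a(t) = 0. En dérivant l'accélération, nous obtenons le jerk: j(t) = 0. En utilisant j(t) = 0 et en substituant t = 1, nous trouvons j = 0.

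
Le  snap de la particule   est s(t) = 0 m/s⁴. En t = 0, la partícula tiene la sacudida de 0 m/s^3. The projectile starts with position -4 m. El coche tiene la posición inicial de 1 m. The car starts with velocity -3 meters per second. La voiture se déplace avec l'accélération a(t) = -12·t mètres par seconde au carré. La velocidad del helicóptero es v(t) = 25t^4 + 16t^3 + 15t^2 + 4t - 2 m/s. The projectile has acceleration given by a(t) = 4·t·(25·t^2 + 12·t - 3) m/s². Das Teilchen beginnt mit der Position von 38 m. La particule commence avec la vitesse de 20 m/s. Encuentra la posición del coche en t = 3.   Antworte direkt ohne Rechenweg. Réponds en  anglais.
The position at t = 3 is x = -62.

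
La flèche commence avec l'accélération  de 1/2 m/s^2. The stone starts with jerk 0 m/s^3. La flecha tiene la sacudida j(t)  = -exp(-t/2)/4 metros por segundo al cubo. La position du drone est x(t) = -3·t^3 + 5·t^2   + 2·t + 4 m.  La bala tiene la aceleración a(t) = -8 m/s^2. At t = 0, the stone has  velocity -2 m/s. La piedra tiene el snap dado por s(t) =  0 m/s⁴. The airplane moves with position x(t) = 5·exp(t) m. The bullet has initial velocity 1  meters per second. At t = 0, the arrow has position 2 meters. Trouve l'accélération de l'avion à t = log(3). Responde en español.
Para resolver esto, necesitamos tomar 2 derivadas de nuestra ecuación de la posición x(t) = 5·exp(t). La derivada de la posición da la velocidad: v(t) = 5·exp(t). Tomando d/dt de v(t), encontramos a(t) = 5·exp(t). Tenemos la aceleración a(t) = 5·exp(t). Sustituyendo t = log(3): a(log(3)) = 15.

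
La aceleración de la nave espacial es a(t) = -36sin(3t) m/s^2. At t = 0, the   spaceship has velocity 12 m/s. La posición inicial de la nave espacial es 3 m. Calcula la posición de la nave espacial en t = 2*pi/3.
Debemos encontrar la antiderivada de nuestra ecuación de la aceleración a(t) = -36·sin(3·t) 2 veces. La integral de la aceleración es la velocidad. Usando v(0) = 12, obtenemos v(t) = 12·cos(3·t). La integral de la velocidad es la posición. Usando x(0) = 3, obtenemos x(t) = 4·sin(3·t) + 3. Usando x(t) = 4·sin(3·t) + 3 y sustituyendo t = 2*pi/3, encontramos x = 3.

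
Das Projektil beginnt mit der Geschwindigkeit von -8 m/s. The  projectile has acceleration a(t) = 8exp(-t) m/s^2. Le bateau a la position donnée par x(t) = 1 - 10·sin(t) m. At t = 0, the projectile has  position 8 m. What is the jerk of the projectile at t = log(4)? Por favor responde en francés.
Pour résoudre ceci, nous devons prendre 1 dérivée de notre équation de l'accélération a(t) = 8·exp(-t). En prenant d/dt de a(t), nous trouvons j(t) = -8·exp(-t). Nous avons le jerk j(t) = -8·exp(-t). En substituant t = log(4): j(log(4)) = -2.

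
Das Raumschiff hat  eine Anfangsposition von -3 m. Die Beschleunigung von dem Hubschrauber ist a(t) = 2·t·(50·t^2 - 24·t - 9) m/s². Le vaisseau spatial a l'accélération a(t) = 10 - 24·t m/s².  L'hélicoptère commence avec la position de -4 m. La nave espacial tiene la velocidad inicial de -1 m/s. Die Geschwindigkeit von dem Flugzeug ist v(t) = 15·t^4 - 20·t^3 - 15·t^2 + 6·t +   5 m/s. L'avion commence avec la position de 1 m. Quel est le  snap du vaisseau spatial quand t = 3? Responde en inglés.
We must differentiate our acceleration equation a(t) = 10 - 24·t 2 times. Differentiating acceleration, we get jerk: j(t) = -24. Differentiating jerk, we get snap: s(t) = 0. From the given snap equation s(t) = 0, we substitute t = 3 to get s = 0.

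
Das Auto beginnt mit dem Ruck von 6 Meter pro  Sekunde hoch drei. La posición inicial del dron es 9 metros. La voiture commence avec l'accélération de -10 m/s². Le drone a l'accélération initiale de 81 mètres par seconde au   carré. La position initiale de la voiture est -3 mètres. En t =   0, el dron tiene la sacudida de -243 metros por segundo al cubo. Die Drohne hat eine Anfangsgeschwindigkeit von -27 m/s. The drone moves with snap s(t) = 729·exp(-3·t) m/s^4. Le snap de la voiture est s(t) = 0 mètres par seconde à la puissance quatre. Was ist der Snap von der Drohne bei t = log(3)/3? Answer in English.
From the given snap equation s(t) = 729·exp(-3·t), we substitute t = log(3)/3 to get s = 243.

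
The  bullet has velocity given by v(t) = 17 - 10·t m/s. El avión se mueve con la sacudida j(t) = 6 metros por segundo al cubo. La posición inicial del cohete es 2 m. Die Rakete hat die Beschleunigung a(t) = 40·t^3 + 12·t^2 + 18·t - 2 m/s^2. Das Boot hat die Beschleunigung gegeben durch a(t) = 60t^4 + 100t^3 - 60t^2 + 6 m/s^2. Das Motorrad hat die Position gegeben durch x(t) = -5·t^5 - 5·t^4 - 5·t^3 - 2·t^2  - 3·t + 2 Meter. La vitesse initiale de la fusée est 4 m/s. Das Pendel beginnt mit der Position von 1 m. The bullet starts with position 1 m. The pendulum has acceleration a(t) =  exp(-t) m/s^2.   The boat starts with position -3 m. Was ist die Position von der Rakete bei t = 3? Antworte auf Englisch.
Starting from acceleration a(t) = 40·t^3 + 12·t^2 + 18·t - 2, we take 2 integrals. The integral of acceleration, with v(0) = 4, gives velocity: v(t) = 10·t^4 + 4·t^3 + 9·t^2 - 2·t + 4. Taking ∫v(t)dt and applying x(0) = 2, we find x(t) = 2·t^5 + t^4 + 3·t^3 - t^2 + 4·t + 2. We have position x(t) = 2·t^5 + t^4 + 3·t^3 - t^2 + 4·t + 2. Substituting t = 3: x(3) = 653.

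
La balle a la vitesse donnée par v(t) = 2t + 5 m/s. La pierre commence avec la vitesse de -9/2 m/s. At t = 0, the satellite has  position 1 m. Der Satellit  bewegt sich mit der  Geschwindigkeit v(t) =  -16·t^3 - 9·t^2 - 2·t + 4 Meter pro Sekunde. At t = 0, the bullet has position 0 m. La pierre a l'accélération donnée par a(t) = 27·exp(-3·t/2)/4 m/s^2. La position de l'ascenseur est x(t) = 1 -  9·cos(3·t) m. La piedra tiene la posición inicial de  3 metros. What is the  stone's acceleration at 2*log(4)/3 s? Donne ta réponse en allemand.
Mit a(t) = 27·exp(-3·t/2)/4 und Einsetzen von t = 2*log(4)/3, finden wir a = 27/16.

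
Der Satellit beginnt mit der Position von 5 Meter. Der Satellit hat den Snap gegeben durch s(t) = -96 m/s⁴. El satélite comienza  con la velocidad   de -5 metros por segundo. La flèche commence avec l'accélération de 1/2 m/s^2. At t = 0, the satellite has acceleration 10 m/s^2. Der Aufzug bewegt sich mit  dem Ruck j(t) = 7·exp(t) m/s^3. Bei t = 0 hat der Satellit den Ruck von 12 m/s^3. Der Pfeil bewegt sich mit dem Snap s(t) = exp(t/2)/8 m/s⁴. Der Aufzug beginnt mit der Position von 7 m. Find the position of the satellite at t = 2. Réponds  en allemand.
Ausgehend von dem Snap s(t) = -96, nehmen wir 4 Integrale. Die Stammfunktion von dem Snap, mit j(0) = 12, ergibt den Ruck: j(t) = 12 - 96·t. Das Integral von dem Ruck ist die Beschleunigung. Mit a(0) = 10 erhalten wir a(t) = -48·t^2 + 12·t + 10. Das Integral von der Beschleunigung ist die Geschwindigkeit. Mit v(0) = -5 erhalten wir v(t) = -16·t^3 + 6·t^2 + 10·t - 5. Das Integral von der Geschwindigkeit ist die Position. Mit x(0) = 5 erhalten wir x(t) = -4·t^4 + 2·t^3 + 5·t^2 - 5·t + 5. Aus der Gleichung für die Position x(t) = -4·t^4 + 2·t^3 + 5·t^2 - 5·t + 5, setzen wir t = 2 ein und erhalten x = -33.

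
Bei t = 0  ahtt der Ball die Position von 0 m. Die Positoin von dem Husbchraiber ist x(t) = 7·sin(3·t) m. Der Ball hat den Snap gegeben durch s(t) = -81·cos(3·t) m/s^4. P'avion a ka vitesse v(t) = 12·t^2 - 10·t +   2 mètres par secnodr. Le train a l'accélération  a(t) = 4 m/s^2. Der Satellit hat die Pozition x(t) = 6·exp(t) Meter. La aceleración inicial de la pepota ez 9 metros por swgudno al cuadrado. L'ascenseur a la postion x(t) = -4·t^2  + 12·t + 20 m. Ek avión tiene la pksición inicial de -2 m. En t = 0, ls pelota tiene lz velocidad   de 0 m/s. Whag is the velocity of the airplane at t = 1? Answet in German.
Wir haben die Geschwindigkeit v(t) = 12·t^2 - 10·t + 2. Durch Einsetzen von t = 1: v(1) = 4.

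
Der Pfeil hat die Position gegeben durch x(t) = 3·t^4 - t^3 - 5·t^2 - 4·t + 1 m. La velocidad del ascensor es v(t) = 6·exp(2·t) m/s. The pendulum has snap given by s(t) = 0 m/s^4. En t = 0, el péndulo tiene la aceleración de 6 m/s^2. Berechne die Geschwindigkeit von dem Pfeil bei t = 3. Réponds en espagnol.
Debemos derivar nuestra ecuación de la posición x(t) = 3·t^4 - t^3 - 5·t^2 - 4·t + 1 1 vez. La derivada de la posición da la velocidad: v(t) = 12·t^3 - 3·t^2 - 10·t - 4. Usando v(t) = 12·t^3 - 3·t^2 - 10·t - 4 y sustituyendo t = 3, encontramos v = 263.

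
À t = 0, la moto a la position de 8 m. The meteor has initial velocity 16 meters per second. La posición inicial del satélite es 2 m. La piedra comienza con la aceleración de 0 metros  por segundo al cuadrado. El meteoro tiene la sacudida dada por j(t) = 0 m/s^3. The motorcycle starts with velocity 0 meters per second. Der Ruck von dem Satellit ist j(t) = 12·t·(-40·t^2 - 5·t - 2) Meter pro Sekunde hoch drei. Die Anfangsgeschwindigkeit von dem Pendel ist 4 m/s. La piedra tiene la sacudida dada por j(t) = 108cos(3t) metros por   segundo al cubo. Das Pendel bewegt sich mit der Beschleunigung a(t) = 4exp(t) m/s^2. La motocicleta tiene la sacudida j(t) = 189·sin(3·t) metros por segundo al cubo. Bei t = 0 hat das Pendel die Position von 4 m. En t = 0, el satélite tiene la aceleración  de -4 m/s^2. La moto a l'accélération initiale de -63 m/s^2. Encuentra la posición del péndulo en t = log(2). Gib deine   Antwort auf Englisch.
We need to integrate our acceleration equation a(t) = 4·exp(t) 2 times. Integrating acceleration and using the initial condition v(0) = 4, we get v(t) = 4·exp(t). Taking ∫v(t)dt and applying x(0) = 4, we find x(t) = 4·exp(t). From the given position equation x(t) = 4·exp(t), we substitute t = log(2) to get x = 8.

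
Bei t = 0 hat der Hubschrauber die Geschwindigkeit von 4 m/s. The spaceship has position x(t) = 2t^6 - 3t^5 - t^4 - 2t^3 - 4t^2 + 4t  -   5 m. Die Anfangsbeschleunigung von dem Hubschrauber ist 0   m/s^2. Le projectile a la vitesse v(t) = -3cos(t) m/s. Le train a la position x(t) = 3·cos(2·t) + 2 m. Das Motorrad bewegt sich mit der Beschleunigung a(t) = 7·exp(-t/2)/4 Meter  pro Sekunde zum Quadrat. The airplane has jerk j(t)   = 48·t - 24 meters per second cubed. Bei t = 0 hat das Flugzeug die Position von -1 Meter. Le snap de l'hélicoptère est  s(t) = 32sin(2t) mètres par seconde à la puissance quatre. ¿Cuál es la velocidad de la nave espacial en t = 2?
Debemos derivar nuestra ecuación de la posición x(t) = 2·t^6 - 3·t^5 - t^4 - 2·t^3 - 4·t^2 + 4·t - 5 1 vez. Derivando la posición, obtenemos la velocidad: v(t) = 12·t^5 - 15·t^4 - 4·t^3 - 6·t^2 - 8·t + 4. Tenemos la velocidad v(t) = 12·t^5 - 15·t^4 - 4·t^3 - 6·t^2 - 8·t + 4. Sustituyendo t = 2: v(2) = 76.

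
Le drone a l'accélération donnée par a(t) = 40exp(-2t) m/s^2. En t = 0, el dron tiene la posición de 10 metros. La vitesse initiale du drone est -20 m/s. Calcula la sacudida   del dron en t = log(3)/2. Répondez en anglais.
We must differentiate our acceleration equation a(t) = 40·exp(-2·t) 1 time. Taking d/dt of a(t), we find j(t) = -80·exp(-2·t). We have jerk j(t) = -80·exp(-2·t). Substituting t = log(3)/2: j(log(3)/2) = -80/3.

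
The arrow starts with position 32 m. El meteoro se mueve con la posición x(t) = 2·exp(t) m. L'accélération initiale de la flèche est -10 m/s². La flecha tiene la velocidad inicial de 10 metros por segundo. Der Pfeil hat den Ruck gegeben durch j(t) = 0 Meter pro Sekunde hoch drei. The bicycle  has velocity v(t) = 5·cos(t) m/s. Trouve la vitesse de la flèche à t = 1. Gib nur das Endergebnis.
À t = 1, v = 0.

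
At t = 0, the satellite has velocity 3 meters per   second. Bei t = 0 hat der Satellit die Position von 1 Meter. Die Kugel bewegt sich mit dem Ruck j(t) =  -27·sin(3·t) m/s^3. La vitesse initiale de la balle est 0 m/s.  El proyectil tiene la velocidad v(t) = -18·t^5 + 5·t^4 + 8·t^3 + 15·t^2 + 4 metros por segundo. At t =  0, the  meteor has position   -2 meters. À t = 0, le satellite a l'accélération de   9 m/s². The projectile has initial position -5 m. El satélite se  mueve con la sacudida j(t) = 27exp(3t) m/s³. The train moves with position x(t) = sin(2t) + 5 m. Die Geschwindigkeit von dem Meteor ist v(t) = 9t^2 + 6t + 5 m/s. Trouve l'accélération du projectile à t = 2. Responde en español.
Partiendo de la velocidad v(t) = -18·t^5 + 5·t^4 + 8·t^3 + 15·t^2 + 4, tomamos 1 derivada. Derivando la velocidad, obtenemos la aceleración: a(t) = -90·t^4 + 20·t^3 + 24·t^2 + 30·t. De la ecuación de la aceleración a(t) = -90·t^4 + 20·t^3 + 24·t^2 + 30·t, sustituimos t = 2 para obtener a = -1124.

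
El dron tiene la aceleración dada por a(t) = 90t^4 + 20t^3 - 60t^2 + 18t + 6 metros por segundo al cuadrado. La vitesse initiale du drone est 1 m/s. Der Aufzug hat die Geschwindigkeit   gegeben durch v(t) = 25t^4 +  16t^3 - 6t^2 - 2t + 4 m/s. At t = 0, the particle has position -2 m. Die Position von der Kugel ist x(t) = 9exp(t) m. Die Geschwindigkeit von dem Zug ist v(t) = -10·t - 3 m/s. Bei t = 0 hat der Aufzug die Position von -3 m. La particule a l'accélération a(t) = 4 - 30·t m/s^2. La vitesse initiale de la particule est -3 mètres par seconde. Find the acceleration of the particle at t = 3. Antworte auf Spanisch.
Usando a(t) = 4 - 30·t y sustituyendo t = 3, encontramos a = -86.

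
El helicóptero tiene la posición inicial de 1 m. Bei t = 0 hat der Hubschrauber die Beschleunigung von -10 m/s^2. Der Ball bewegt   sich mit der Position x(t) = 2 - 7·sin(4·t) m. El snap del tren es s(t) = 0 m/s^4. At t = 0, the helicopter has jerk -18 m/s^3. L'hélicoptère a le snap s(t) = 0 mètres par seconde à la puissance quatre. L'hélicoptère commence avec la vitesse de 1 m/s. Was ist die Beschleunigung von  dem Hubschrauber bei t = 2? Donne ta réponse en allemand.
Um dies zu lösen, müssen wir 2 Stammfunktionen unserer Gleichung für den Snap s(t) = 0 finden. Das Integral von dem Snap ist der Ruck. Mit j(0) = -18 erhalten wir j(t) = -18. Das Integral von dem Ruck ist die Beschleunigung. Mit a(0) = -10 erhalten wir a(t) = -18·t - 10. Wir haben die Beschleunigung a(t) = -18·t - 10. Durch Einsetzen von t = 2: a(2) = -46.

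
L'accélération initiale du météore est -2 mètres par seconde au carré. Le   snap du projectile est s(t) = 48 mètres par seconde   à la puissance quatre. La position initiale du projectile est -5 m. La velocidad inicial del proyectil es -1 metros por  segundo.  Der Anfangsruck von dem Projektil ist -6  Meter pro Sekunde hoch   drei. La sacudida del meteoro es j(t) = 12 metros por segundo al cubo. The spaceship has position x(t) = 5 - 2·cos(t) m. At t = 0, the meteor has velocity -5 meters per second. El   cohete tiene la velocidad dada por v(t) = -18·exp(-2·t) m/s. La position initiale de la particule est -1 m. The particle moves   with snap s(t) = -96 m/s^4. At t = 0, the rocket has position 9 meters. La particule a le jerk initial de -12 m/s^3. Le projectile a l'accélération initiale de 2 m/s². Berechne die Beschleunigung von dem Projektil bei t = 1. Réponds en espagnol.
Debemos encontrar la integral de nuestra ecuación del snap s(t) = 48 2 veces. La integral del snap, con j(0) = -6, da la sacudida: j(t) = 48·t - 6. La antiderivada de la sacudida, con a(0) = 2, da la aceleración: a(t) = 24·t^2 - 6·t + 2. Usando a(t) = 24·t^2 - 6·t + 2 y sustituyendo t = 1, encontramos a = 20.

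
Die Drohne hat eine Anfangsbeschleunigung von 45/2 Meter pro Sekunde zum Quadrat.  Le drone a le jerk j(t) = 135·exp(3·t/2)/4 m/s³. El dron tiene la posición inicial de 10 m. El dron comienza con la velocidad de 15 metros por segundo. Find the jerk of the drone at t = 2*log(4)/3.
We have jerk j(t) = 135·exp(3·t/2)/4. Substituting t = 2*log(4)/3: j(2*log(4)/3) = 135.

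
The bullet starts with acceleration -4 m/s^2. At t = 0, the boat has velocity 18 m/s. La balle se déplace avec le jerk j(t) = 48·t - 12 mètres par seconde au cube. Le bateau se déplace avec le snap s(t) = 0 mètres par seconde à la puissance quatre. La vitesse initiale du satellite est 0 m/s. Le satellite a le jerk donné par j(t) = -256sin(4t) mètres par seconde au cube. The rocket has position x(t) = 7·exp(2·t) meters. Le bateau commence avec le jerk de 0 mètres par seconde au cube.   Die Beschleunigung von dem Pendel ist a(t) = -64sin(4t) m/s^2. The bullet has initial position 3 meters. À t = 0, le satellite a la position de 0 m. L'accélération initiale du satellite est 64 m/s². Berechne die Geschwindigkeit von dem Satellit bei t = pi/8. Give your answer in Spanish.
Partiendo de la sacudida j(t) = -256·sin(4·t), tomamos 2 antiderivadas. La integral de la sacudida, con a(0) = 64, da la aceleración: a(t) = 64·cos(4·t). La antiderivada de la aceleración, con v(0) = 0, da la velocidad: v(t) = 16·sin(4·t). De la ecuación de la velocidad v(t) = 16·sin(4·t), sustituimos t = pi/8 para obtener v = 16.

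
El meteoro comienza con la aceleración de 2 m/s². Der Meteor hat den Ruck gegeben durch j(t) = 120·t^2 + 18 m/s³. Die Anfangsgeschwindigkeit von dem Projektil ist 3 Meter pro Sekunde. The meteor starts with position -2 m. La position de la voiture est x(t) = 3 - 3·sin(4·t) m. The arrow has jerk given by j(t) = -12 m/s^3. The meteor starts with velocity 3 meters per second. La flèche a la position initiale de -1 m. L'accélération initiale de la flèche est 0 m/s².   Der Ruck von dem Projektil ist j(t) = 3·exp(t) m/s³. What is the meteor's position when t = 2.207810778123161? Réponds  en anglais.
To find the answer, we compute 3 antiderivatives of j(t) = 120·t^2 + 18. Taking ∫j(t)dt and applying a(0) = 2, we find a(t) = 40·t^3 + 18·t + 2. Integrating acceleration and using the initial condition v(0) = 3, we get v(t) = 10·t^4 + 9·t^2 + 2·t + 3. The integral of velocity, with x(0) = -2, gives position: x(t) = 2·t^5 + 3·t^3 + t^2 + 3·t - 2. Using x(t) = 2·t^5 + 3·t^3 + t^2 + 3·t - 2 and substituting t = 2.207810778123161, we find x = 146.698707821671.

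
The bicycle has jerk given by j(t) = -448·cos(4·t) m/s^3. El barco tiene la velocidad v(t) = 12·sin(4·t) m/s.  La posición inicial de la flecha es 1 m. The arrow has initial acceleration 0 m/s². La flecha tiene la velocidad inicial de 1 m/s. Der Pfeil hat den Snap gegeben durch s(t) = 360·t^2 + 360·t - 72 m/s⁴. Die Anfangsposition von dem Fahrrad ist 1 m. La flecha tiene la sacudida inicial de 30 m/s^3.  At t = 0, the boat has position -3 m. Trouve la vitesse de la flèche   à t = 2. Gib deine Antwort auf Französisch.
Nous devons trouver l'intégrale de notre équation du snap s(t) = 360·t^2 + 360·t - 72 3 fois. En prenant ∫s(t)dt et en appliquant j(0) = 30, nous trouvons j(t) = 120·t^3 + 180·t^2 - 72·t + 30. En prenant ∫j(t)dt et en appliquant a(0) = 0, nous trouvons a(t) = 6·t·(5·t^3 + 10·t^2 - 6·t + 5). L'intégrale de l'accélération est la vitesse. En utilisant v(0) = 1, nous obtenons v(t) = 6·t^5 + 15·t^4 - 12·t^3 + 15·t^2 + 1. Nous avons la vitesse v(t) = 6·t^5 + 15·t^4 - 12·t^3 + 15·t^2 + 1. En substituant t = 2: v(2) = 397.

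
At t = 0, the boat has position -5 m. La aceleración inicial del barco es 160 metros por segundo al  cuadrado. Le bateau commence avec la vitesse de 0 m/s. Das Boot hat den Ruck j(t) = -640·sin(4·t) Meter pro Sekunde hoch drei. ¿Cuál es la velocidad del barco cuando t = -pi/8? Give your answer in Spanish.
Debemos encontrar la antiderivada de nuestra ecuación de la sacudida j(t) = -640·sin(4·t) 2 veces. Integrando la sacudida y usando la condición inicial a(0) = 160, obtenemos a(t) = 160·cos(4·t). Integrando la aceleración y usando la condición inicial v(0) = 0, obtenemos v(t) = 40·sin(4·t). Tenemos la velocidad v(t) = 40·sin(4·t). Sustituyendo t = -pi/8: v(-pi/8) = -40.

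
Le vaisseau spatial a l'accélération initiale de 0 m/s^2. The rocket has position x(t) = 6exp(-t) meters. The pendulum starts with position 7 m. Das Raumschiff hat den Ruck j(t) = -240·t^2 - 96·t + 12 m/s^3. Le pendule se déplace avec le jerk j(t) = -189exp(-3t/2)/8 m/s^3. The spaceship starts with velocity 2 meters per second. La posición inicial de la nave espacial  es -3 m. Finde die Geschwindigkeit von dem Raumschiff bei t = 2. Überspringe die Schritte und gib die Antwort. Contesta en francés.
v(2) = -422.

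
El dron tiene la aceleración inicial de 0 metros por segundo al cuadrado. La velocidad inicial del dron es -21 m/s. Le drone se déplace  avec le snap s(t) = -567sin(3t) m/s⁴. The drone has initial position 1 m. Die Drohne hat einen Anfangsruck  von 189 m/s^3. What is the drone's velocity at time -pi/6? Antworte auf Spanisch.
Debemos encontrar la antiderivada de nuestra ecuación del snap s(t) = -567·sin(3·t) 3 veces. La antiderivada del snap es la sacudida. Usando j(0) = 189, obtenemos j(t) = 189·cos(3·t). La integral de la sacudida, con a(0) = 0, da la aceleración: a(t) = 63·sin(3·t). Tomando ∫a(t)dt y aplicando v(0) = -21, encontramos v(t) = -21·cos(3·t). Tenemos la velocidad v(t) = -21·cos(3·t). Sustituyendo t = -pi/6: v(-pi/6) = 0.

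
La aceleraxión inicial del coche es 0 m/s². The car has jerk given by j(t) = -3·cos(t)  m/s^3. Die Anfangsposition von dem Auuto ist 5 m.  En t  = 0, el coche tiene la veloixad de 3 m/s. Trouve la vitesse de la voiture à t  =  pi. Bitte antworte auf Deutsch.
Um dies zu lösen, müssen wir 2 Integrale unserer Gleichung für den Ruck j(t) = -3·cos(t) finden. Das Integral von dem Ruck, mit a(0) = 0, ergibt die Beschleunigung: a(t) = -3·sin(t). Die Stammfunktion von der Beschleunigung, mit v(0) = 3, ergibt die Geschwindigkeit: v(t) = 3·cos(t). Mit v(t) = 3·cos(t) und Einsetzen von t = pi, finden wir v = -3.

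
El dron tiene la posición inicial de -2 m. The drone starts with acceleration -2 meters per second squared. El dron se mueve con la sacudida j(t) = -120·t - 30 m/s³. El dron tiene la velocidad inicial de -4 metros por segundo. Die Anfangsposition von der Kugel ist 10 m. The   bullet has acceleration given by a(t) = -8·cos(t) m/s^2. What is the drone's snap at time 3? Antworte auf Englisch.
To solve this, we need to take 1 derivative of our jerk equation j(t) = -120·t - 30. The derivative of jerk gives snap: s(t) = -120. Using s(t) = -120 and substituting t = 3, we find s = -120.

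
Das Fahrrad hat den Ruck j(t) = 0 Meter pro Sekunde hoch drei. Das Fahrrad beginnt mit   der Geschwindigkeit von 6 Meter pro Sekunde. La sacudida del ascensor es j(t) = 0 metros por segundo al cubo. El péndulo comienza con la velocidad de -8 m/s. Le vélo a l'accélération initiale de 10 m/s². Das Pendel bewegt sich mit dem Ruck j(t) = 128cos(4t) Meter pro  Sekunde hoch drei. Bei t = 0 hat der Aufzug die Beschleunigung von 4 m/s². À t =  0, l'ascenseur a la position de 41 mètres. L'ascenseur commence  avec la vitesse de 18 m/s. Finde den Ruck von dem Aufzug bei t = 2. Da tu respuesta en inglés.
From the given jerk equation j(t) = 0, we substitute t = 2 to get j = 0.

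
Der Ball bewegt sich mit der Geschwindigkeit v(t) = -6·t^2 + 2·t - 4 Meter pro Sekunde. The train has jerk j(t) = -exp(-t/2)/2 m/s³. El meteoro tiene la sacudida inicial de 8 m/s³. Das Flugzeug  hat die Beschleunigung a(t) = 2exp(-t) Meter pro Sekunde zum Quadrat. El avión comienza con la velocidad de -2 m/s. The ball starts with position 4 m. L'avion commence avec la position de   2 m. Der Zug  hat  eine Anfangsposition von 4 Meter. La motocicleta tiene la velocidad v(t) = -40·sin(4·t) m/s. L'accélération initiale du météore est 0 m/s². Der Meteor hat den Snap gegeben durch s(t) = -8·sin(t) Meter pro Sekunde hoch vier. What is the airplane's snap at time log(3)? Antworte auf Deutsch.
Um dies zu lösen, müssen wir 2 Ableitungen unserer Gleichung für die Beschleunigung a(t) = 2·exp(-t) nehmen. Mit d/dt von a(t) finden wir j(t) = -2·exp(-t). Die Ableitung von dem Ruck ergibt den Snap: s(t) = 2·exp(-t). Wir haben den Snap s(t) = 2·exp(-t). Durch Einsetzen von t = log(3): s(log(3)) = 2/3.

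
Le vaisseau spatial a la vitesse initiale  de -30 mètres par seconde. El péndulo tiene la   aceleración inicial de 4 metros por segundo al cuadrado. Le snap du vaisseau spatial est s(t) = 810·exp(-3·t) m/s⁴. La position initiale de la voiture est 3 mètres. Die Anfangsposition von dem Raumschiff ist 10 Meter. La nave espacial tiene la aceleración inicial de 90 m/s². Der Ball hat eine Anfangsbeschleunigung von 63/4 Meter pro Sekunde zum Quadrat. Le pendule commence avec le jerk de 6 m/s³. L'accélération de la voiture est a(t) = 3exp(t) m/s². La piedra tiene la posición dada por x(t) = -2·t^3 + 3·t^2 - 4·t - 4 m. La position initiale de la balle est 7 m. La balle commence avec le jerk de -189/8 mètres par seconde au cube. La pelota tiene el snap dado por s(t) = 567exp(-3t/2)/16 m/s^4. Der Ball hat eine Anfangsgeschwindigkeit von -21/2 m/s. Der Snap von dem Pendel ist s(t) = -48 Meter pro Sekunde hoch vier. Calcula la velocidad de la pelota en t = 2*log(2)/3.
Debemos encontrar la integral de nuestra ecuación del snap s(t) = 567·exp(-3·t/2)/16 3 veces. La antiderivada del snap, con j(0) = -189/8, da la sacudida: j(t) = -189·exp(-3·t/2)/8. La integral de la sacudida es la aceleración. Usando a(0) = 63/4, obtenemos a(t) = 63·exp(-3·t/2)/4. Tomando ∫a(t)dt y aplicando v(0) = -21/2, encontramos v(t) = -21·exp(-3·t/2)/2. De la ecuación de la velocidad v(t) = -21·exp(-3·t/2)/2, sustituimos t = 2*log(2)/3 para obtener v = -21/4.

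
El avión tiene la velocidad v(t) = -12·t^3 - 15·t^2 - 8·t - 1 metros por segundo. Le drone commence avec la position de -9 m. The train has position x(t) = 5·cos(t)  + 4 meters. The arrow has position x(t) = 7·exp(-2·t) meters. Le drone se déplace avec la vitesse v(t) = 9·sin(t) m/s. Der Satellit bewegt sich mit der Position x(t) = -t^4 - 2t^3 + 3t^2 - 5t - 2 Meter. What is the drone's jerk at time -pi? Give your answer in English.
To solve this, we need to take 2 derivatives of our velocity equation v(t) = 9·sin(t). Taking d/dt of v(t), we find a(t) = 9·cos(t). Differentiating acceleration, we get jerk: j(t) = -9·sin(t). Using j(t) = -9·sin(t) and substituting t = -pi, we find j = 0.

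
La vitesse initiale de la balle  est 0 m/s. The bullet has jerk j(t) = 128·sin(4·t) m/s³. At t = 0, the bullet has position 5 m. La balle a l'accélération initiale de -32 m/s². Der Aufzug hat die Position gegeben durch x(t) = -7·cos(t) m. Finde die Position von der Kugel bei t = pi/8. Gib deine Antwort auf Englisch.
To solve this, we need to take 3 antiderivatives of our jerk equation j(t) = 128·sin(4·t). Finding the antiderivative of j(t) and using a(0) = -32: a(t) = -32·cos(4·t). Integrating acceleration and using the initial condition v(0) = 0, we get v(t) = -8·sin(4·t). Integrating velocity and using the initial condition x(0) = 5, we get x(t) = 2·cos(4·t) + 3. From the given position equation x(t) = 2·cos(4·t) + 3, we substitute t = pi/8 to get x = 3.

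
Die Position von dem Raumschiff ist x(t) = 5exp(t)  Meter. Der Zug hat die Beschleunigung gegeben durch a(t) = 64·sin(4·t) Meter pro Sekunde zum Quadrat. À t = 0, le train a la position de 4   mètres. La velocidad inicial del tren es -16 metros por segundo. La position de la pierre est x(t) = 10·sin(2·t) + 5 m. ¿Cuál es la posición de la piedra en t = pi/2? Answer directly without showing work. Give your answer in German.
Die Antwort ist 5.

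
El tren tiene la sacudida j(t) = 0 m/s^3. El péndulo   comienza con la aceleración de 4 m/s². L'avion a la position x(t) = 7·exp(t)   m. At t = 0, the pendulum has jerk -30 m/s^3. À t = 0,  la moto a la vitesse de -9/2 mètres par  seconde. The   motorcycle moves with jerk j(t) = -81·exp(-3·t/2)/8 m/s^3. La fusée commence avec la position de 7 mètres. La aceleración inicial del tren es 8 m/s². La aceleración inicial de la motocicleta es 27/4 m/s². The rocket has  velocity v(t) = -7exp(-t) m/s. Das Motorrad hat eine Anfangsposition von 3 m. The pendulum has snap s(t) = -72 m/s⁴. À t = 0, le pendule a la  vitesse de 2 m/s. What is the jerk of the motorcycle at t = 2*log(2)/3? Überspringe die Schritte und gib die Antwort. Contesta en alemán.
Der Ruck bei t = 2*log(2)/3 ist j = -81/16.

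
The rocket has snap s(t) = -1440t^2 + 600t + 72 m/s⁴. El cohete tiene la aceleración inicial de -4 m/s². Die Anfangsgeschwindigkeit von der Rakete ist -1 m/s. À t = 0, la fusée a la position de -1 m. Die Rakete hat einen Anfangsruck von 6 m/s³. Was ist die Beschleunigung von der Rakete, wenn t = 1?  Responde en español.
Debemos encontrar la integral de nuestra ecuación del snap s(t) = -1440·t^2 + 600·t + 72 2 veces. La antiderivada del snap es la sacudida. Usando j(0) = 6, obtenemos j(t) = -480·t^3 + 300·t^2 + 72·t + 6. La integral de la sacudida es la aceleración. Usando a(0) = -4, obtenemos a(t) = -120·t^4 + 100·t^3 + 36·t^2 + 6·t - 4. Tenemos la aceleración a(t) = -120·t^4 + 100·t^3 + 36·t^2 + 6·t - 4. Sustituyendo t = 1: a(1) = 18.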